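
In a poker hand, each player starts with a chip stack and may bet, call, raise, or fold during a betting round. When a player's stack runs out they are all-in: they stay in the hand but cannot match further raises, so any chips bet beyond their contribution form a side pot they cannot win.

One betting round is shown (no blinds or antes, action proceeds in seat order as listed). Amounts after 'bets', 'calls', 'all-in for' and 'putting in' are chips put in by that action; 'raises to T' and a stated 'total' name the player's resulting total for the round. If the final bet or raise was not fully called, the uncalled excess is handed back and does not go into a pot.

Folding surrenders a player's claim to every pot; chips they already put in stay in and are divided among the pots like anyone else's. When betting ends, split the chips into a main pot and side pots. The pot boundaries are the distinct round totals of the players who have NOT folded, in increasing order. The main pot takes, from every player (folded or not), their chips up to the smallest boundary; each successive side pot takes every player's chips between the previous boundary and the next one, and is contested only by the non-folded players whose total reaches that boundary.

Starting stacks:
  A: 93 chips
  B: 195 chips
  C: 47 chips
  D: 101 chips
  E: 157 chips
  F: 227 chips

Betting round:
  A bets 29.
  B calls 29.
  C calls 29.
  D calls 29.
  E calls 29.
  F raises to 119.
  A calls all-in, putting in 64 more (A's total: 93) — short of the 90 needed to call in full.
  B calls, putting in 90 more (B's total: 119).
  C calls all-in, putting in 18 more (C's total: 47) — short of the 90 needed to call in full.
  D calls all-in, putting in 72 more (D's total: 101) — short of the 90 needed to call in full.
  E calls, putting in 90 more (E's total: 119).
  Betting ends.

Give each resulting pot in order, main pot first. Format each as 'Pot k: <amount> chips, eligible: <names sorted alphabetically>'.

Pot 1: 282 chips, eligible: A, B, C, D, E, F
Pot 2: 230 chips, eligible: A, B, D, E, F
Pot 3: 32 chips, eligible: B, D, E, F
Pot 4: 54 chips, eligible: B, E, F

Derivation:
Contributions: A=93, B=119, C=47, D=101, E=119, F=119
Pot levels (distinct totals of non-folded players): 47, 93, 101, 119
Layer 1-47: 47 each from A, B, C, D, E, F = 47*6 = 282 chips; eligible A, B, C, D, E, F
Layer 48-93: 46 each from A, B, D, E, F = 46*5 = 230 chips; eligible A, B, D, E, F
Layer 94-101: 8 each from B, D, E, F = 8*4 = 32 chips; eligible B, D, E, F
Layer 102-119: 18 each from B, E, F = 18*3 = 54 chips; eligible B, E, F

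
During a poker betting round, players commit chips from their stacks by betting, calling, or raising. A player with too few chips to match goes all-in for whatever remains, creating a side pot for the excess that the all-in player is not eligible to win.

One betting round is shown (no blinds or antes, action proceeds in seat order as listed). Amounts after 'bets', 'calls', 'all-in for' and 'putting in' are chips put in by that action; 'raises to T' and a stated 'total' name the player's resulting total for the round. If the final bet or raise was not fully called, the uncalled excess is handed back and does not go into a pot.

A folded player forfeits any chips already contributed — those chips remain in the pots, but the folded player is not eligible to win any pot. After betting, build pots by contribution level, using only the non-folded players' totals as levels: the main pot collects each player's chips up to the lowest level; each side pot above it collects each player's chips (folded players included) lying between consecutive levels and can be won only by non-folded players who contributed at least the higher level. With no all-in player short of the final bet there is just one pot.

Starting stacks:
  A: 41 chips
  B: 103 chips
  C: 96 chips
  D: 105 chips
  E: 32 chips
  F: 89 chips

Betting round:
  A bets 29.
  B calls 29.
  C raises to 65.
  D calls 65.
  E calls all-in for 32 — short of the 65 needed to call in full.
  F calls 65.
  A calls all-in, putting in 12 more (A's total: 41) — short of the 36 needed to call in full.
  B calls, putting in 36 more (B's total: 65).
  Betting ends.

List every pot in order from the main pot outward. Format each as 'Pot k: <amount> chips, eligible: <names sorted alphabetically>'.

Pot 1: 192 chips, eligible: A, B, C, D, E, F
Pot 2: 45 chips, eligible: A, B, C, D, F
Pot 3: 96 chips, eligible: B, C, D, F

Derivation:
Contributions: A=41, B=65, C=65, D=65, E=32, F=65
Pot levels (distinct totals of non-folded players): 32, 41, 65
Layer 1-32: 32 each from A, B, C, D, E, F = 32*6 = 192 chips; eligible A, B, C, D, E, F
Layer 33-41: 9 each from A, B, C, D, F = 9*5 = 45 chips; eligible A, B, C, D, F
Layer 42-65: 24 each from B, C, D, F = 24*4 = 96 chips; eligible B, C, D, F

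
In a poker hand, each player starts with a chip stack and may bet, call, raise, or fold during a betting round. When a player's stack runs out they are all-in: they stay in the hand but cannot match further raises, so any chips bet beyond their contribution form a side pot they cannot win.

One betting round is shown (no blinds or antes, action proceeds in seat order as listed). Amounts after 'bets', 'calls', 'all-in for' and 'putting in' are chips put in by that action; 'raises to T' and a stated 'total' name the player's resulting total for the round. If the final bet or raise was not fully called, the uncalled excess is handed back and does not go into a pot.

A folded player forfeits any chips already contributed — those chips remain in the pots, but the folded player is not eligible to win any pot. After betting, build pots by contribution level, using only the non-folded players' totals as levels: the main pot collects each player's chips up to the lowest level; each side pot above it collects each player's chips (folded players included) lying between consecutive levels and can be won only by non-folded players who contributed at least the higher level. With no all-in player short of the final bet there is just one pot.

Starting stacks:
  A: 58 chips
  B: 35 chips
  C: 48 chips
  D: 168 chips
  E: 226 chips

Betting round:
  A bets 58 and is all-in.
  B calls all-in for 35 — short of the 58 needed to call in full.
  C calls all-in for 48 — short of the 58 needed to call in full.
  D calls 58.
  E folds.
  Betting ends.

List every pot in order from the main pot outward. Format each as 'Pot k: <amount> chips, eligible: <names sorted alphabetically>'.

Pot 1: 140 chips, eligible: A, B, C, D
Pot 2: 39 chips, eligible: A, C, D
Pot 3: 20 chips, eligible: A, D

Derivation:
Contributions: A=58, B=35, C=48, D=58
Folded: E
Pot levels (distinct totals of non-folded players): 35, 48, 58
Layer 1-35: 35 each from A, B, C, D = 35*4 = 140 chips; eligible A, B, C, D
Layer 36-48: 13 each from A, C, D = 13*3 = 39 chips; eligible A, C, D
Layer 49-58: 10 each from A, D = 10*2 = 20 chips; eligible A, D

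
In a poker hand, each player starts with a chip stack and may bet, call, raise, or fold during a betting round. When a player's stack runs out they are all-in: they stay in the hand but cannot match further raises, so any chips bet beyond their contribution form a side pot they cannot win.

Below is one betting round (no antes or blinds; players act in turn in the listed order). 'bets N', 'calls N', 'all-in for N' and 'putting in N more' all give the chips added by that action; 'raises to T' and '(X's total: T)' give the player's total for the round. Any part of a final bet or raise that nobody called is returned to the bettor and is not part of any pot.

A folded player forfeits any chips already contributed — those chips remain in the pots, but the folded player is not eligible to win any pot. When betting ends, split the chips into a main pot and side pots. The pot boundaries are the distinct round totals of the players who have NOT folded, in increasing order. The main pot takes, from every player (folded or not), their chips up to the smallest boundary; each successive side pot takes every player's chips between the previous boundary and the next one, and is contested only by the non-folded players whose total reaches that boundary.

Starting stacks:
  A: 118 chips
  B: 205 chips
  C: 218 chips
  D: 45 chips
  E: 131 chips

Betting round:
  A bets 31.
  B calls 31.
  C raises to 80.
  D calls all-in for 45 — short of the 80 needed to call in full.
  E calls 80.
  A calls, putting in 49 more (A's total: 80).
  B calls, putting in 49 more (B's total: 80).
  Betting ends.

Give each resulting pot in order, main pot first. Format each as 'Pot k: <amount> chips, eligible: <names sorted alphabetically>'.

Pot 1: 225 chips, eligible: A, B, C, D, E
Pot 2: 140 chips, eligible: A, B, C, E

Derivation:
Contributions: A=80, B=80, C=80, D=45, E=80
Pot levels (distinct totals of non-folded players): 45, 80
Layer 1-45: 45 each from A, B, C, D, E = 45*5 = 225 chips; eligible A, B, C, D, E
Layer 46-80: 35 each from A, B, C, E = 35*4 = 140 chips; eligible A, B, C, E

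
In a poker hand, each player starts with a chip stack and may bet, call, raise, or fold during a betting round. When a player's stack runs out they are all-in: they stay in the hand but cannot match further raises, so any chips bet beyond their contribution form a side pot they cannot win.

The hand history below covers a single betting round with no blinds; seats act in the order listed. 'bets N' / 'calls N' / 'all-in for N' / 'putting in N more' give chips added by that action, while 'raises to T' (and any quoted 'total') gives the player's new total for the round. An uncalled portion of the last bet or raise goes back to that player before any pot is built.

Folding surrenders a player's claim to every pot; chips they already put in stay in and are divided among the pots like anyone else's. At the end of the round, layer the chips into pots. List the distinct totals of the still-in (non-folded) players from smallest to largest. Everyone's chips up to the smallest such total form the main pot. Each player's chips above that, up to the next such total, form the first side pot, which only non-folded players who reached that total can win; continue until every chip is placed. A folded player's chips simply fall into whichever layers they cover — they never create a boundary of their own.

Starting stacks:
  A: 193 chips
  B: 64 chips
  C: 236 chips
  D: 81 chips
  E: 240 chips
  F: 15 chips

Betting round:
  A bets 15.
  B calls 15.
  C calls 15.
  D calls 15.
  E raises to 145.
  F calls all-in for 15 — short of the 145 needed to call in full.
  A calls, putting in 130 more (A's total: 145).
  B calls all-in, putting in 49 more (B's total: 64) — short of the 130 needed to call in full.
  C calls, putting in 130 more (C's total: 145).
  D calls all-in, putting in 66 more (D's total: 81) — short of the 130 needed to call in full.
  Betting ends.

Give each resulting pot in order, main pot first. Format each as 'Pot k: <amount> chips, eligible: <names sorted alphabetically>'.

Pot 1: 90 chips, eligible: A, B, C, D, E, F
Pot 2: 245 chips, eligible: A, B, C, D, E
Pot 3: 68 chips, eligible: A, C, D, E
Pot 4: 192 chips, eligible: A, C, E

Derivation:
Contributions: A=145, B=64, C=145, D=81, E=145, F=15
Pot levels (distinct totals of non-folded players): 15, 64, 81, 145
Layer 1-15: 15 each from A, B, C, D, E, F = 15*6 = 90 chips; eligible A, B, C, D, E, F
Layer 16-64: 49 each from A, B, C, D, E = 49*5 = 245 chips; eligible A, B, C, D, E
Layer 65-81: 17 each from A, C, D, E = 17*4 = 68 chips; eligible A, C, D, E
Layer 82-145: 64 each from A, C, E = 64*3 = 192 chips; eligible A, C, E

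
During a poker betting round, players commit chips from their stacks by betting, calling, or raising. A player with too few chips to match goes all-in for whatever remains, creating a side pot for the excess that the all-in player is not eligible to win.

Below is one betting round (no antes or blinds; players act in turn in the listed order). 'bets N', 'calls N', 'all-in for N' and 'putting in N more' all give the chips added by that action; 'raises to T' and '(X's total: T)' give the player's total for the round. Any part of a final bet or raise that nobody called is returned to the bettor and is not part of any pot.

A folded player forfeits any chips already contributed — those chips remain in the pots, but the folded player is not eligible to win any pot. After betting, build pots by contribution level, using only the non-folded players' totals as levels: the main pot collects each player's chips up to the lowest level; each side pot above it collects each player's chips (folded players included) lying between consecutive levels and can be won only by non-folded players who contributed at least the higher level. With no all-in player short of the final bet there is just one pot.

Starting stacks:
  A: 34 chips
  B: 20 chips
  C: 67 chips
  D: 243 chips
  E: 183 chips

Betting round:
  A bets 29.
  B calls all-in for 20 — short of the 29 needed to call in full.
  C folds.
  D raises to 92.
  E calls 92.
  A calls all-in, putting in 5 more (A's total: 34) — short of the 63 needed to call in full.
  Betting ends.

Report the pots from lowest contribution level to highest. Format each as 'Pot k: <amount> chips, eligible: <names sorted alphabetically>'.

Contributions: A=34, B=20, D=92, E=92
Folded: C
Pot levels (distinct totals of non-folded players): 20, 34, 92
Layer 1-20: 20 each from A, B, D, E = 20*4 = 80 chips; eligible A, B, D, E
Layer 21-34: 14 each from A, D, E = 14*3 = 42 chips; eligible A, D, E
Layer 35-92: 58 each from D, E = 58*2 = 116 chips; eligible D, E

Pot 1: 80 chips, eligible: A, B, D, E
Pot 2: 42 chips, eligible: A, D, E
Pot 3: 116 chips, eligible: D, E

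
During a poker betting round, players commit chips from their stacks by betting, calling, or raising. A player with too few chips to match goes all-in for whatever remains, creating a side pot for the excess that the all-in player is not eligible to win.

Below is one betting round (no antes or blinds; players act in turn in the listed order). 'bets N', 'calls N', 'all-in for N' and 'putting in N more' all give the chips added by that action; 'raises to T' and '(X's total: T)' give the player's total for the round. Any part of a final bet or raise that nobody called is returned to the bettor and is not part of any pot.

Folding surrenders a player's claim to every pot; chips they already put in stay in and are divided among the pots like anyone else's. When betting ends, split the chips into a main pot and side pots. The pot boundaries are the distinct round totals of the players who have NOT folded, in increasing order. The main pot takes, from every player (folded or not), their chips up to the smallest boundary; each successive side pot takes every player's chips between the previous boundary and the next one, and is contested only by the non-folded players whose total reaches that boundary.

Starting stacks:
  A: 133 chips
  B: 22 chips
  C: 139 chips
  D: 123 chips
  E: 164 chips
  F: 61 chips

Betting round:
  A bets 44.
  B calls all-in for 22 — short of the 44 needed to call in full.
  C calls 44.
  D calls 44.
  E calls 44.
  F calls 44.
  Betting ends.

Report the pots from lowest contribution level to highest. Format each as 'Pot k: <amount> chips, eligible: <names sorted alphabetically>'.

Contributions: A=44, B=22, C=44, D=44, E=44, F=44
Pot levels (distinct totals of non-folded players): 22, 44
Layer 1-22: 22 each from A, B, C, D, E, F = 22*6 = 132 chips; eligible A, B, C, D, E, F
Layer 23-44: 22 each from A, C, D, E, F = 22*5 = 110 chips; eligible A, C, D, E, F

Pot 1: 132 chips, eligible: A, B, C, D, E, F
Pot 2: 110 chips, eligible: A, C, D, E, F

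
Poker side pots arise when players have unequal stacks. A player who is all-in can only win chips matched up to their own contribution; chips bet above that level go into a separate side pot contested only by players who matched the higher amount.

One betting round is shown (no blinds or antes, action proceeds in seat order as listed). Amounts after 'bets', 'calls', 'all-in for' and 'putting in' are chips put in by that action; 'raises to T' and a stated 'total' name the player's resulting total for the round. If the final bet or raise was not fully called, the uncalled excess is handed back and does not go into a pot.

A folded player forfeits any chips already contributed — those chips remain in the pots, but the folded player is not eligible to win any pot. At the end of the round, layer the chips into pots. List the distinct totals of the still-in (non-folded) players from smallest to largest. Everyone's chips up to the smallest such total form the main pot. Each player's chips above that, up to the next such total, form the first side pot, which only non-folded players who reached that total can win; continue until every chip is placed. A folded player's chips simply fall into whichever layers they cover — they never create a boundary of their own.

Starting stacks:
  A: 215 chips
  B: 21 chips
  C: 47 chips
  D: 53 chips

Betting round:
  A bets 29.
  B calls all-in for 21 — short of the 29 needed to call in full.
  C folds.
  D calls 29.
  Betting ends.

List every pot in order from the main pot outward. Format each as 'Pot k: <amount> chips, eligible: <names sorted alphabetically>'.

Pot 1: 63 chips, eligible: A, B, D
Pot 2: 16 chips, eligible: A, D

Derivation:
Contributions: A=29, B=21, D=29
Folded: C
Pot levels (distinct totals of non-folded players): 21, 29
Layer 1-21: 21 each from A, B, D = 21*3 = 63 chips; eligible A, B, D
Layer 22-29: 8 each from A, D = 8*2 = 16 chips; eligible A, D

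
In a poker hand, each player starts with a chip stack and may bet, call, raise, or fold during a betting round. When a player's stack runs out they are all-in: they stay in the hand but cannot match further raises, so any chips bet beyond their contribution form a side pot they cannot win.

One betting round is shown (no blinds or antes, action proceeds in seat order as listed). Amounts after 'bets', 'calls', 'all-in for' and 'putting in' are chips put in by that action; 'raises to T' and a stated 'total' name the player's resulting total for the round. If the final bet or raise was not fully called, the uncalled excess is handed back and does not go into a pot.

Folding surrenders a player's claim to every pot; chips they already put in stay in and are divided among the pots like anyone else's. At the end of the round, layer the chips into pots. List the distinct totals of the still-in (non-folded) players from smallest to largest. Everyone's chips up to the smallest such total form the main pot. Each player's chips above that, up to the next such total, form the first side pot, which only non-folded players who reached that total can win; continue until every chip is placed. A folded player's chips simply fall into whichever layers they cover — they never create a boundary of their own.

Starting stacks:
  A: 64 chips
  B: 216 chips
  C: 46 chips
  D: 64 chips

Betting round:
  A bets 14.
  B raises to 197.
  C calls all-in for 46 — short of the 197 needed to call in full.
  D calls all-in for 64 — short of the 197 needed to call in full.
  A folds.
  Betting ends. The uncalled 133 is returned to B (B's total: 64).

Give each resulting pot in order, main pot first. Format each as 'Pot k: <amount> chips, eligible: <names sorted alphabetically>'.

Contributions (after 133 returned to B): A=14, B=64, C=46, D=64
Folded: A
Pot levels (distinct totals of non-folded players): 46, 64
Layer 1-46: A 14 + B 46 + C 46 + D 46 = 152 chips; eligible B, C, D
Layer 47-64: 18 each from B, D = 18*2 = 36 chips; eligible B, D

Pot 1: 152 chips, eligible: B, C, D
Pot 2: 36 chips, eligible: B, D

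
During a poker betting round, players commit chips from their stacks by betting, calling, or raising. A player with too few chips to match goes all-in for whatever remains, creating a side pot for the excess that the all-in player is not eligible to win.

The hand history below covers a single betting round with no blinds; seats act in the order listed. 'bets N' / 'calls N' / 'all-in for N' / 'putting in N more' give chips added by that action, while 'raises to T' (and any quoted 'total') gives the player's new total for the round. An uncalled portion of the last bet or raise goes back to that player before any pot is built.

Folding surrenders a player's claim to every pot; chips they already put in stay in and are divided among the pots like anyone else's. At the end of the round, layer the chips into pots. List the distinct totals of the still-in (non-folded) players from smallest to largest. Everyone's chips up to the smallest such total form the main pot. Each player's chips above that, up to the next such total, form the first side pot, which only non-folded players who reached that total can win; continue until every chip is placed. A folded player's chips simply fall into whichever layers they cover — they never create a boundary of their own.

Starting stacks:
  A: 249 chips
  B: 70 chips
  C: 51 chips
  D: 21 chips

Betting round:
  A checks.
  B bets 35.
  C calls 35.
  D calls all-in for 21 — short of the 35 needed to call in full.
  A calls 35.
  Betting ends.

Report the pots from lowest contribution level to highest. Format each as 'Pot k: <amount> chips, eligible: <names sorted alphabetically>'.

Pot 1: 84 chips, eligible: A, B, C, D
Pot 2: 42 chips, eligible: A, B, C

Derivation:
Contributions: A=35, B=35, C=35, D=21
Pot levels (distinct totals of non-folded players): 21, 35
Layer 1-21: 21 each from A, B, C, D = 21*4 = 84 chips; eligible A, B, C, D
Layer 22-35: 14 each from A, B, C = 14*3 = 42 chips; eligible A, B, C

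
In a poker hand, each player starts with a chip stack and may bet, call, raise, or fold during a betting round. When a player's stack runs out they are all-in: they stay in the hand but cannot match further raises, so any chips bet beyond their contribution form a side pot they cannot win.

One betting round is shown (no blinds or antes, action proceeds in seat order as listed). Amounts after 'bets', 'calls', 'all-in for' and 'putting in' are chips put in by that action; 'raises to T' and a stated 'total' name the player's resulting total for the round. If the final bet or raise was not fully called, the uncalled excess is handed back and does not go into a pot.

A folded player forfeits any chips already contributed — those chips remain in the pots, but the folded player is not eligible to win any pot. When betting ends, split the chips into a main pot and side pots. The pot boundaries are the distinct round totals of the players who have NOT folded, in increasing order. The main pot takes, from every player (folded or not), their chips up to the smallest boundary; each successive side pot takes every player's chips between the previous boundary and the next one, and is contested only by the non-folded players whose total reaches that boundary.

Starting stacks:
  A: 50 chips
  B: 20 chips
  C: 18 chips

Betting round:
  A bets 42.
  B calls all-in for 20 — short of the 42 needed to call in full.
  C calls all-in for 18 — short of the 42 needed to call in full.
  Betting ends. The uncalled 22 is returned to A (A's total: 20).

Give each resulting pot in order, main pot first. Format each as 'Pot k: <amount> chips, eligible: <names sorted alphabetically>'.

Contributions (after 22 returned to A): A=20, B=20, C=18
Pot levels (distinct totals of non-folded players): 18, 20
Layer 1-18: 18 each from A, B, C = 18*3 = 54 chips; eligible A, B, C
Layer 19-20: 2 each from A, B = 2*2 = 4 chips; eligible A, B

Pot 1: 54 chips, eligible: A, B, C
Pot 2: 4 chips, eligible: A, B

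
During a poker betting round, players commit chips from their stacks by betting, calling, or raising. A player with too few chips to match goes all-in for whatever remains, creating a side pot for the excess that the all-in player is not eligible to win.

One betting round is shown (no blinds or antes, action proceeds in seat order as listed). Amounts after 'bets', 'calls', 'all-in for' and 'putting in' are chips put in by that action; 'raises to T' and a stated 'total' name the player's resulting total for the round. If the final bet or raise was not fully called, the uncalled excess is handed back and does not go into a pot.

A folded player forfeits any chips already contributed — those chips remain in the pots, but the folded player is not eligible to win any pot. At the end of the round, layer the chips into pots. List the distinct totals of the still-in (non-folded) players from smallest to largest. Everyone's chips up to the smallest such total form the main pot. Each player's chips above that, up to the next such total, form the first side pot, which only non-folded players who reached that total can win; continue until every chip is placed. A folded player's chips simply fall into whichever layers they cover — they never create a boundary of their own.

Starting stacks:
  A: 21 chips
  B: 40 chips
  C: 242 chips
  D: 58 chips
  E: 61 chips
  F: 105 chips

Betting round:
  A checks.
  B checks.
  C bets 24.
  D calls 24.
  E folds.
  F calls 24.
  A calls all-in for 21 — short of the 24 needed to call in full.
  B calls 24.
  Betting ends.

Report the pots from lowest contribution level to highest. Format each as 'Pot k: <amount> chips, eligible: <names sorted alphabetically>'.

Contributions: A=21, B=24, C=24, D=24, F=24
Folded: E
Pot levels (distinct totals of non-folded players): 21, 24
Layer 1-21: 21 each from A, B, C, D, F = 21*5 = 105 chips; eligible A, B, C, D, F
Layer 22-24: 3 each from B, C, D, F = 3*4 = 12 chips; eligible B, C, D, F

Pot 1: 105 chips, eligible: A, B, C, D, F
Pot 2: 12 chips, eligible: B, C, D, F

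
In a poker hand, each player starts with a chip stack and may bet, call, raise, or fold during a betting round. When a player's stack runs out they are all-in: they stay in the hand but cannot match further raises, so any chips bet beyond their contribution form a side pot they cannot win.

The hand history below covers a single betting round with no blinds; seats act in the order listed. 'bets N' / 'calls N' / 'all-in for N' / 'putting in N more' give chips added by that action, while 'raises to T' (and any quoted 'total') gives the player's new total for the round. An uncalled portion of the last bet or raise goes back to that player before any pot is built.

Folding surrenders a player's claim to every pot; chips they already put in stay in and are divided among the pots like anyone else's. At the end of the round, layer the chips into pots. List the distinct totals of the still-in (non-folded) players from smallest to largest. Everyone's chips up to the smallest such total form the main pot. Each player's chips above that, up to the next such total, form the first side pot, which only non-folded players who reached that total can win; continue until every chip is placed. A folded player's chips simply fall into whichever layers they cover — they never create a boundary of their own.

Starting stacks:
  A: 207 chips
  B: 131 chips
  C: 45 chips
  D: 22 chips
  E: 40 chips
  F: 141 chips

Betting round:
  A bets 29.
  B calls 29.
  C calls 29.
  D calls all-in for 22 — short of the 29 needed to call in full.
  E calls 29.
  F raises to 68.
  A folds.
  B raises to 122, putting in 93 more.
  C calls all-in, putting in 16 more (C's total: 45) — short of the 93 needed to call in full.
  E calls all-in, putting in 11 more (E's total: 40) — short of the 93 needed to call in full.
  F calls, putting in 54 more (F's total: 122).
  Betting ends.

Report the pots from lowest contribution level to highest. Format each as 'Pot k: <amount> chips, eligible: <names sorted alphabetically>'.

Contributions: A=29, B=122, C=45, D=22, E=40, F=122
Folded: A
Pot levels (distinct totals of non-folded players): 22, 40, 45, 122
Layer 1-22: 22 each from A, B, C, D, E, F = 22*6 = 132 chips; eligible B, C, D, E, F
Layer 23-40: A 7 + B 18 + C 18 + E 18 + F 18 = 79 chips; eligible B, C, E, F
Layer 41-45: 5 each from B, C, F = 5*3 = 15 chips; eligible B, C, F
Layer 46-122: 77 each from B, F = 77*2 = 154 chips; eligible B, F

Pot 1: 132 chips, eligible: B, C, D, E, F
Pot 2: 79 chips, eligible: B, C, E, F
Pot 3: 15 chips, eligible: B, C, F
Pot 4: 154 chips, eligible: B, F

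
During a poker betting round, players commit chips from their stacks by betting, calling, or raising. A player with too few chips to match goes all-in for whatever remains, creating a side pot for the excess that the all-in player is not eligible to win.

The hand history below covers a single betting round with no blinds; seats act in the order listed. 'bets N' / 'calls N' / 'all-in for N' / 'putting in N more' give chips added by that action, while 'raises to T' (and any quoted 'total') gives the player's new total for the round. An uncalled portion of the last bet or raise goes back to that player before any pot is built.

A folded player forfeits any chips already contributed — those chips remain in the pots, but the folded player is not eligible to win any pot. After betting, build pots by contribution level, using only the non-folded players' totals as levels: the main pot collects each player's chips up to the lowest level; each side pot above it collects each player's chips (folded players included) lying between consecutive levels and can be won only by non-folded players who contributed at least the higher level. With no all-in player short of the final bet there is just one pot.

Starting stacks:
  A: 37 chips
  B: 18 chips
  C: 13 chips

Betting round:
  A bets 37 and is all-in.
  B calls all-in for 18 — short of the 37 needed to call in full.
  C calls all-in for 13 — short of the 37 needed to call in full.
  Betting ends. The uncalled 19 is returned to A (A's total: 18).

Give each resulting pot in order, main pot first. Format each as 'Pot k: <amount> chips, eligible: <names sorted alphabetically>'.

Pot 1: 39 chips, eligible: A, B, C
Pot 2: 10 chips, eligible: A, B

Derivation:
Contributions (after 19 returned to A): A=18, B=18, C=13
Pot levels (distinct totals of non-folded players): 13, 18
Layer 1-13: 13 each from A, B, C = 13*3 = 39 chips; eligible A, B, C
Layer 14-18: 5 each from A, B = 5*2 = 10 chips; eligible A, B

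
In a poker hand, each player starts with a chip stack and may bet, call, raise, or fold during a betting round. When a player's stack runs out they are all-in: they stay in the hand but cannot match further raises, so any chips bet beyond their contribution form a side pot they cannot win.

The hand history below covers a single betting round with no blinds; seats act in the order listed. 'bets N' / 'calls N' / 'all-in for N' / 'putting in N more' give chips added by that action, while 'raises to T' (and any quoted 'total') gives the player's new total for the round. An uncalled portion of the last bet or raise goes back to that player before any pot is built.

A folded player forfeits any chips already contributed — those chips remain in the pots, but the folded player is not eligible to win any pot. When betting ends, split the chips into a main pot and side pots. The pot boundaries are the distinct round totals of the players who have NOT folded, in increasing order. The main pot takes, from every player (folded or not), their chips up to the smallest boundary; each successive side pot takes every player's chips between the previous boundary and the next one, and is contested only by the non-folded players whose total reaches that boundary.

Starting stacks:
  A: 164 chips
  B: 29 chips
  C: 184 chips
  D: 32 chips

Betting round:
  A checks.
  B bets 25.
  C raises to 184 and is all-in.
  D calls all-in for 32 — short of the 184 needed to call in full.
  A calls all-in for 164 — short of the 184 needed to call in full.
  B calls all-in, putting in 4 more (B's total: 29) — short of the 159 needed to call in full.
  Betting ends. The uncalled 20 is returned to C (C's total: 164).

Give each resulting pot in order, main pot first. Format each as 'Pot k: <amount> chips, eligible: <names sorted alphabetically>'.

Pot 1: 116 chips, eligible: A, B, C, D
Pot 2: 9 chips, eligible: A, C, D
Pot 3: 264 chips, eligible: A, C

Derivation:
Contributions (after 20 returned to C): A=164, B=29, C=164, D=32
Pot levels (distinct totals of non-folded players): 29, 32, 164
Layer 1-29: 29 each from A, B, C, D = 29*4 = 116 chips; eligible A, B, C, D
Layer 30-32: 3 each from A, C, D = 3*3 = 9 chips; eligible A, C, D
Layer 33-164: 132 each from A, C = 132*2 = 264 chips; eligible A, C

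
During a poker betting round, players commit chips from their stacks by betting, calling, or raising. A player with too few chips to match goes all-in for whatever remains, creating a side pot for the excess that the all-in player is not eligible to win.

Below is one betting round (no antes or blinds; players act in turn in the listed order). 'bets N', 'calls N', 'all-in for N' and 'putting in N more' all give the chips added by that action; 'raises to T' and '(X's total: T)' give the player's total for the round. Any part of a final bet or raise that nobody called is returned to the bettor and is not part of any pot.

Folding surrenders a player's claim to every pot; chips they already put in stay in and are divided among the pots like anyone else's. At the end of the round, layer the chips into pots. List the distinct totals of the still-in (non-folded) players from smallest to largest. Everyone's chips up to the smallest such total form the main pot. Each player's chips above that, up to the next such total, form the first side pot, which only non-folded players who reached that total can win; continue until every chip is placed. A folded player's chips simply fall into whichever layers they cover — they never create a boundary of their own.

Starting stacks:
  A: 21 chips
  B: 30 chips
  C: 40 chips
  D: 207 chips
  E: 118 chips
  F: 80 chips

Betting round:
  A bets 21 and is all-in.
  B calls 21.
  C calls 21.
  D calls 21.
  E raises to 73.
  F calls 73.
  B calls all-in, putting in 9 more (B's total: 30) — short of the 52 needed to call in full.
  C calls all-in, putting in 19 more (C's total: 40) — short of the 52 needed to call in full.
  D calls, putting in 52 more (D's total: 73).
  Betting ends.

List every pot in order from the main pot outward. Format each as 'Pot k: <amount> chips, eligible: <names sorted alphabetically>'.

Contributions: A=21, B=30, C=40, D=73, E=73, F=73
Pot levels (distinct totals of non-folded players): 21, 30, 40, 73
Layer 1-21: 21 each from A, B, C, D, E, F = 21*6 = 126 chips; eligible A, B, C, D, E, F
Layer 22-30: 9 each from B, C, D, E, F = 9*5 = 45 chips; eligible B, C, D, E, F
Layer 31-40: 10 each from C, D, E, F = 10*4 = 40 chips; eligible C, D, E, F
Layer 41-73: 33 each from D, E, F = 33*3 = 99 chips; eligible D, E, F

Pot 1: 126 chips, eligible: A, B, C, D, E, F
Pot 2: 45 chips, eligible: B, C, D, E, F
Pot 3: 40 chips, eligible: C, D, E, F
Pot 4: 99 chips, eligible: D, E, F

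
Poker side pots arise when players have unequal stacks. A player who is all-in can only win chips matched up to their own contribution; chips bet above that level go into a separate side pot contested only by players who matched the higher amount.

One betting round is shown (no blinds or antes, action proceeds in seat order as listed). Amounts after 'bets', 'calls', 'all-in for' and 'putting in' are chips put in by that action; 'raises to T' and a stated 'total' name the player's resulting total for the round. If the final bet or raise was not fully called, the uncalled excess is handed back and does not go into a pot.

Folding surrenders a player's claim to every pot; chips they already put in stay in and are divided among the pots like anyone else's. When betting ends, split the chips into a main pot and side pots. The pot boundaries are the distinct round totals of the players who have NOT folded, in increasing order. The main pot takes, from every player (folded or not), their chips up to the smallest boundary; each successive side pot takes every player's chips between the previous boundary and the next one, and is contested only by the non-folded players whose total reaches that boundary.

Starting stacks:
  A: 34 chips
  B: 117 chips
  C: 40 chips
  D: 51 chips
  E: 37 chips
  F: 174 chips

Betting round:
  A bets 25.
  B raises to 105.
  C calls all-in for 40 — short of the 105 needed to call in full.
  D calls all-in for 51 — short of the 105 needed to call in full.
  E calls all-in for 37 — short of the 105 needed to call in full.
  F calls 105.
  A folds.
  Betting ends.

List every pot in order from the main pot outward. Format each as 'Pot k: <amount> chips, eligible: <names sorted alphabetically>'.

Pot 1: 210 chips, eligible: B, C, D, E, F
Pot 2: 12 chips, eligible: B, C, D, F
Pot 3: 33 chips, eligible: B, D, F
Pot 4: 108 chips, eligible: B, F

Derivation:
Contributions: A=25, B=105, C=40, D=51, E=37, F=105
Folded: A
Pot levels (distinct totals of non-folded players): 37, 40, 51, 105
Layer 1-37: A 25 + B 37 + C 37 + D 37 + E 37 + F 37 = 210 chips; eligible B, C, D, E, F
Layer 38-40: 3 each from B, C, D, F = 3*4 = 12 chips; eligible B, C, D, F
Layer 41-51: 11 each from B, D, F = 11*3 = 33 chips; eligible B, D, F
Layer 52-105: 54 each from B, F = 54*2 = 108 chips; eligible B, F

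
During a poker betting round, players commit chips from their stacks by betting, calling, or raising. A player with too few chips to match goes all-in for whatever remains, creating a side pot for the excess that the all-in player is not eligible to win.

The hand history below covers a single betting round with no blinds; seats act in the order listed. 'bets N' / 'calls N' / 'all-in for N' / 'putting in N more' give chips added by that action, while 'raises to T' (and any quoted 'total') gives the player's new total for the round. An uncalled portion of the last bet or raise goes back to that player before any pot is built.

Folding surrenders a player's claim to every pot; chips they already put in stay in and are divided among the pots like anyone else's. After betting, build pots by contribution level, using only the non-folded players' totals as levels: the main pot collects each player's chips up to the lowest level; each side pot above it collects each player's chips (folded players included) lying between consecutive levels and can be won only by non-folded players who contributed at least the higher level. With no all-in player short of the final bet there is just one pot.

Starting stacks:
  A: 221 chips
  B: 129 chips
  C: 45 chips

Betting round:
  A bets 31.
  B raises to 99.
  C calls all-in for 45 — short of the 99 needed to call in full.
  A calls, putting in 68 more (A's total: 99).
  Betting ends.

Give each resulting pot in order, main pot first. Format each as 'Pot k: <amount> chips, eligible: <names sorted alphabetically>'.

Contributions: A=99, B=99, C=45
Pot levels (distinct totals of non-folded players): 45, 99
Layer 1-45: 45 each from A, B, C = 45*3 = 135 chips; eligible A, B, C
Layer 46-99: 54 each from A, B = 54*2 = 108 chips; eligible A, B

Pot 1: 135 chips, eligible: A, B, C
Pot 2: 108 chips, eligible: A, B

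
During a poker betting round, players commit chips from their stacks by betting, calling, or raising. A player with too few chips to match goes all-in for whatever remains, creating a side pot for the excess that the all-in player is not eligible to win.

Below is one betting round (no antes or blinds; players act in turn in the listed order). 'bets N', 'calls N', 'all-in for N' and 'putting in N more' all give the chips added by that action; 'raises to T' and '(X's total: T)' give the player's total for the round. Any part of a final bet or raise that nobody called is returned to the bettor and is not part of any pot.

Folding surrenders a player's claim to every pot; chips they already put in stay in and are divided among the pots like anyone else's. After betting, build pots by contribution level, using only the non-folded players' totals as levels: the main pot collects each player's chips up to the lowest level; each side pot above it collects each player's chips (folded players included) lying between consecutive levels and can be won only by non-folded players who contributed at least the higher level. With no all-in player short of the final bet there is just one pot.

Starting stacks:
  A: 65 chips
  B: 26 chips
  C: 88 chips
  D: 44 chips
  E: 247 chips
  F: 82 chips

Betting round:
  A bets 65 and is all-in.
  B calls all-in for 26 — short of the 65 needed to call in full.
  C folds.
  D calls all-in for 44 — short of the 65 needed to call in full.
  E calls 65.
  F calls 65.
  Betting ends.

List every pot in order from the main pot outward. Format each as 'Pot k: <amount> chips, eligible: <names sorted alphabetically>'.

Pot 1: 130 chips, eligible: A, B, D, E, F
Pot 2: 72 chips, eligible: A, D, E, F
Pot 3: 63 chips, eligible: A, E, F

Derivation:
Contributions: A=65, B=26, D=44, E=65, F=65
Folded: C
Pot levels (distinct totals of non-folded players): 26, 44, 65
Layer 1-26: 26 each from A, B, D, E, F = 26*5 = 130 chips; eligible A, B, D, E, F
Layer 27-44: 18 each from A, D, E, F = 18*4 = 72 chips; eligible A, D, E, F
Layer 45-65: 21 each from A, E, F = 21*3 = 63 chips; eligible A, E, F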